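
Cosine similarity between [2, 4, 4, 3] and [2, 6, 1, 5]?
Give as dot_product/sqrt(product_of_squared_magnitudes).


dot = 47. |a|^2 = 45, |b|^2 = 66. cos = 47/sqrt(2970).

47/sqrt(2970)


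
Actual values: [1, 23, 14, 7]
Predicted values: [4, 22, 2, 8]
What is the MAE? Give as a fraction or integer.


MAE = (1/4) * (|1-4|=3 + |23-22|=1 + |14-2|=12 + |7-8|=1). Sum = 17. MAE = 17/4.

17/4


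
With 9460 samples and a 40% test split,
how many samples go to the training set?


Test set = 9460 * 40% = 3784. Training set = 9460 - 3784 = 5676.

5676


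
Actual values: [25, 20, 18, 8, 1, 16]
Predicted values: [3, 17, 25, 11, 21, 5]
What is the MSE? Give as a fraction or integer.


MSE = (1/6) * ((25-3)^2=484 + (20-17)^2=9 + (18-25)^2=49 + (8-11)^2=9 + (1-21)^2=400 + (16-5)^2=121). Sum = 1072. MSE = 536/3.

536/3


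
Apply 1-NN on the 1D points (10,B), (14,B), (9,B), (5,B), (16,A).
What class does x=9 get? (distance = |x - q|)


Distances: |10-9|=1, |14-9|=5, |9-9|=0, |5-9|=4, |16-9|=7. 1 nearest: (9,B). Counts: {'B': 1}. Majority class: B.

B


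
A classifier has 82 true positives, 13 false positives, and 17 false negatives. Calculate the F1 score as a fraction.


Precision = 82/95 = 82/95. Recall = 82/99 = 82/99. F1 = 2*P*R/(P+R) = 82/97.

82/97


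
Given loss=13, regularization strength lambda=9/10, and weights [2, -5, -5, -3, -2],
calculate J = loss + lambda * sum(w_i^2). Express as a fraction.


L2 sq norm = sum(w^2) = 67. J = 13 + 9/10 * 67 = 733/10.

733/10


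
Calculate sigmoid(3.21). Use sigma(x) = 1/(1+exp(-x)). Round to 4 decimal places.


sigma(3.21) = 1/(1+e^(-3.21)) = 1/(1+0.040357) = 1/1.040357 = 0.9612.

0.9612


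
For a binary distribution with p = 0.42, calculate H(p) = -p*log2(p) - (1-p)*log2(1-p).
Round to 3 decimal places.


H = -0.42*log2(0.42) - 0.58*log2(0.58) = 0.981.

0.981


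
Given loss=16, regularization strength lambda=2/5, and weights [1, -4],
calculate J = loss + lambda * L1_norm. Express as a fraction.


L1 norm = sum(|w|) = 5. J = 16 + 2/5 * 5 = 18.

18


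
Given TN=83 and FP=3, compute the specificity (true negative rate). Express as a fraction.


Specificity = TN / (TN + FP) = 83 / 86 = 83/86.

83/86


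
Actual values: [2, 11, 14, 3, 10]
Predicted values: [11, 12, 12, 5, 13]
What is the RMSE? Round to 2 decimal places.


MSE = 19.8000. RMSE = sqrt(19.8000) = 4.45.

4.45


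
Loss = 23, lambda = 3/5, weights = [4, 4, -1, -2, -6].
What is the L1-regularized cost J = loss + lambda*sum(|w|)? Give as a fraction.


L1 norm = sum(|w|) = 17. J = 23 + 3/5 * 17 = 166/5.

166/5


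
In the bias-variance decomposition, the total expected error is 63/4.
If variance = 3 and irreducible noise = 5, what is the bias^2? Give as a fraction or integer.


Total error = bias^2 + variance + irreducible noise. So bias^2 = 63/4 - 3 - 5 = 31/4.

31/4


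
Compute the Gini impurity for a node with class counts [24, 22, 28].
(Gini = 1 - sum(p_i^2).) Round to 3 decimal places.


Total = 74. Proportions: 24/74, 22/74, 28/74. sum(p_i^2) = 0.3367. Gini = 1 - 0.3367 = 0.6633, which rounds to 0.663.

0.663


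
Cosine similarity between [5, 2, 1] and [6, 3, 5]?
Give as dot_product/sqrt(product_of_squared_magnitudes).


dot = 41. |a|^2 = 30, |b|^2 = 70. cos = 41/sqrt(2100).

41/sqrt(2100)


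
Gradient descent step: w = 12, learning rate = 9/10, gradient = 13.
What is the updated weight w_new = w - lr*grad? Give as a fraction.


w_new = 12 - 9/10 * 13 = 12 - 117/10 = 3/10.

3/10


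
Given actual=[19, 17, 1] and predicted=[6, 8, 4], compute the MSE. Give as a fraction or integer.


MSE = (1/3) * ((19-6)^2=169 + (17-8)^2=81 + (1-4)^2=9). Sum = 259. MSE = 259/3.

259/3


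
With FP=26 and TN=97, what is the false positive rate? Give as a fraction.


FPR = FP / (FP + TN) = 26 / 123 = 26/123.

26/123


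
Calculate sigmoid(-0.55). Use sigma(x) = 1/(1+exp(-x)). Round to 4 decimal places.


sigma(-0.55) = 1/(1+e^(0.55)) = 1/(1+1.733253) = 1/2.733253 = 0.3659.

0.3659


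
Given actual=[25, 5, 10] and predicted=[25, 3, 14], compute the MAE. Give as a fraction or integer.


MAE = (1/3) * (|25-25|=0 + |5-3|=2 + |10-14|=4). Sum = 6. MAE = 2.

2


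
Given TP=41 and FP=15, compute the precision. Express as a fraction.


Precision = TP / (TP + FP) = 41 / 56 = 41/56.

41/56


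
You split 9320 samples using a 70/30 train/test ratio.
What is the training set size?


Test set = 9320 * 30% = 2796. Training set = 9320 - 2796 = 6524.

6524


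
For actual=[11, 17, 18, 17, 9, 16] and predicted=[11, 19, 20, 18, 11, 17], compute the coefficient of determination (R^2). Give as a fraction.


Mean(y) = 44/3. SS_res = 14. SS_tot = 208/3. R^2 = 1 - 14/(208/3) = 83/104.

83/104


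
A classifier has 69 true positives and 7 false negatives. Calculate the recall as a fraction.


Recall = TP / (TP + FN) = 69 / 76 = 69/76.

69/76


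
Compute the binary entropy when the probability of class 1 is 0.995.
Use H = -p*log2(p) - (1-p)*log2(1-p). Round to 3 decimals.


H = -0.995*log2(0.995) - 0.005*log2(0.005) = 0.045.

0.045


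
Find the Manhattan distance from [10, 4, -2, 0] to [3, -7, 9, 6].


d = sum of absolute differences: |10-3|=7 + |4--7|=11 + |-2-9|=11 + |0-6|=6 = 35.

35


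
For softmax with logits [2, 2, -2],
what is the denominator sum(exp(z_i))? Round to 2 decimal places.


Denom = e^2=7.3891 + e^2=7.3891 + e^-2=0.1353. Sum = 14.9135, which rounds to 14.91.

14.91


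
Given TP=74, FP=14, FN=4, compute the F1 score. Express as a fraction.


Precision = 74/88 = 37/44. Recall = 74/78 = 37/39. F1 = 2*P*R/(P+R) = 74/83.

74/83


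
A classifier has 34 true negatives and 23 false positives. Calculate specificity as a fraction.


Specificity = TN / (TN + FP) = 34 / 57 = 34/57.

34/57


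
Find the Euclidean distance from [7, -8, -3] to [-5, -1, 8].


d = sqrt(sum of squared differences). (7--5)^2=144, (-8--1)^2=49, (-3-8)^2=121. Sum = 314.

sqrt(314)


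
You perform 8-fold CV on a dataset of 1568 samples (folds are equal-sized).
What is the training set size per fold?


Each validation fold has 1568/8 = 196 samples. Training set = 1568 - 196 = 1372.

1372


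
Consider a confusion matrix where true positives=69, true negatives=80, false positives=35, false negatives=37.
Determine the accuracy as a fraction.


Accuracy = (TP + TN) / (TP + TN + FP + FN) = (69 + 80) / 221 = 149/221.

149/221


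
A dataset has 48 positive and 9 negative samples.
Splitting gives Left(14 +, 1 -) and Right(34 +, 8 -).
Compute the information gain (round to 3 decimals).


H(parent) = 0.6292. H(left) = 0.3534, H(right) = 0.7025. Weighted = (15/57)*0.3534 + (42/57)*0.7025 = 0.6106. IG = 0.6292 - 0.6106 = 0.0186, which rounds to 0.019.

0.019


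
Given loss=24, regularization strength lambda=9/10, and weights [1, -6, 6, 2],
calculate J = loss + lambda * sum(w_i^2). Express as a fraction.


L2 sq norm = sum(w^2) = 77. J = 24 + 9/10 * 77 = 933/10.

933/10


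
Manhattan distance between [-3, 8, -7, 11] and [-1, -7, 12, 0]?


d = sum of absolute differences: |-3--1|=2 + |8--7|=15 + |-7-12|=19 + |11-0|=11 = 47.

47


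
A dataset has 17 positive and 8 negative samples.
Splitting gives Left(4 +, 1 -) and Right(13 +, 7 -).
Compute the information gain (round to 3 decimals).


H(parent) = 0.9044. H(left) = 0.7219, H(right) = 0.9341. Weighted = (5/25)*0.7219 + (20/25)*0.9341 = 0.8917. IG = 0.9044 - 0.8917 = 0.0127, which rounds to 0.013.

0.013


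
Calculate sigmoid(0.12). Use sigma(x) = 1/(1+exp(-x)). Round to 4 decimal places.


sigma(0.12) = 1/(1+e^(-0.12)) = 1/(1+0.886920) = 1/1.886920 = 0.5300.

0.5300


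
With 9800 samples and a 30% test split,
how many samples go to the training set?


Test set = 9800 * 30% = 2940. Training set = 9800 - 2940 = 6860.

6860


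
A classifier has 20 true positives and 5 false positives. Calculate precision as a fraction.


Precision = TP / (TP + FP) = 20 / 25 = 4/5.

4/5


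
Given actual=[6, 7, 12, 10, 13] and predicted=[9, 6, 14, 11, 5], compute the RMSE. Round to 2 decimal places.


MSE = 15.8000. RMSE = sqrt(15.8000) = 3.97.

3.97


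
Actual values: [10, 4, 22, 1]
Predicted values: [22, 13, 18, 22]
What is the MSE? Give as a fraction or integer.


MSE = (1/4) * ((10-22)^2=144 + (4-13)^2=81 + (22-18)^2=16 + (1-22)^2=441). Sum = 682. MSE = 341/2.

341/2


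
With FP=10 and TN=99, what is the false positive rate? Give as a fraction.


FPR = FP / (FP + TN) = 10 / 109 = 10/109.

10/109


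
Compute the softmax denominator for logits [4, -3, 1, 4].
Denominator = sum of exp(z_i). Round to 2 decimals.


Denom = e^4=54.5982 + e^-3=0.0498 + e^1=2.7183 + e^4=54.5982. Sum = 111.9645, which rounds to 111.96.

111.96


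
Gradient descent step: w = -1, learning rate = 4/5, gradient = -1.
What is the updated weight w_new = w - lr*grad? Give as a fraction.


w_new = -1 - 4/5 * -1 = -1 - -4/5 = -1/5.

-1/5


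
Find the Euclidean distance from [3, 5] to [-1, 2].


d = sqrt(sum of squared differences). (3--1)^2=16, (5-2)^2=9. Sum = 25.

5


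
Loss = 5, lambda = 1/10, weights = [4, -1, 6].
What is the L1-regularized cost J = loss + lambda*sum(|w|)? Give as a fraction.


L1 norm = sum(|w|) = 11. J = 5 + 1/10 * 11 = 61/10.

61/10


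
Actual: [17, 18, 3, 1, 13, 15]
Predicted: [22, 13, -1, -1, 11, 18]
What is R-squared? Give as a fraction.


Mean(y) = 67/6. SS_res = 83. SS_tot = 1613/6. R^2 = 1 - 83/(1613/6) = 1115/1613.

1115/1613


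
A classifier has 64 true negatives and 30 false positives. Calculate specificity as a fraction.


Specificity = TN / (TN + FP) = 64 / 94 = 32/47.

32/47


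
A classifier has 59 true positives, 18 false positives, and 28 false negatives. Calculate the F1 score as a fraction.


Precision = 59/77 = 59/77. Recall = 59/87 = 59/87. F1 = 2*P*R/(P+R) = 59/82.

59/82


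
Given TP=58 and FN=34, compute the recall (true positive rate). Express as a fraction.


Recall = TP / (TP + FN) = 58 / 92 = 29/46.

29/46


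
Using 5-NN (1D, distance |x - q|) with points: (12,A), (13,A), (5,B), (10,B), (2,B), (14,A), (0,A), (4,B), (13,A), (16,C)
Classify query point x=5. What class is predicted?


Distances: |12-5|=7, |13-5|=8, |5-5|=0, |10-5|=5, |2-5|=3, |14-5|=9, |0-5|=5, |4-5|=1, |13-5|=8, |16-5|=11. 5 nearest: (5,B), (4,B), (2,B), (0,A), (10,B). Counts: {'B': 4, 'A': 1}. Majority class: B.

B


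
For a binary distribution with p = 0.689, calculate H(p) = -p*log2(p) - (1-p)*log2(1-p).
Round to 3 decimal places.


H = -0.689*log2(0.689) - 0.311*log2(0.311) = 0.894.

0.894


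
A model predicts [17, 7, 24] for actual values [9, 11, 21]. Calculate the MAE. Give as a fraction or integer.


MAE = (1/3) * (|9-17|=8 + |11-7|=4 + |21-24|=3). Sum = 15. MAE = 5.

5


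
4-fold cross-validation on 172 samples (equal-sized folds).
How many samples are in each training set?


Each validation fold has 172/4 = 43 samples. Training set = 172 - 43 = 129.

129


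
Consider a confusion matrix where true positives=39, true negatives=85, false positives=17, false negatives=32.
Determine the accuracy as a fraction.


Accuracy = (TP + TN) / (TP + TN + FP + FN) = (39 + 85) / 173 = 124/173.

124/173


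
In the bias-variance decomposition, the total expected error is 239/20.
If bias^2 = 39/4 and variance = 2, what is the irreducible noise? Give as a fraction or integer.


Total error = bias^2 + variance + irreducible noise. So irreducible noise = 239/20 - 39/4 - 2 = 1/5.

1/5


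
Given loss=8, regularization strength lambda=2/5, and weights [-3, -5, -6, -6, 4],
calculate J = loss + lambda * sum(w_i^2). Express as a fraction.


L2 sq norm = sum(w^2) = 122. J = 8 + 2/5 * 122 = 284/5.

284/5


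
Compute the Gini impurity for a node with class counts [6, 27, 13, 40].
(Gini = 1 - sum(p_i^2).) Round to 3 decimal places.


Total = 86. Proportions: 6/86, 27/86, 13/86, 40/86. sum(p_i^2) = 0.3426. Gini = 1 - 0.3426 = 0.6574, which rounds to 0.657.

0.657


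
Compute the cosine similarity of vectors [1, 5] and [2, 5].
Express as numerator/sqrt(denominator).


dot = 27. |a|^2 = 26, |b|^2 = 29. cos = 27/sqrt(754).

27/sqrt(754)


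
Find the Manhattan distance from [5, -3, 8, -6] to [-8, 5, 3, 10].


d = sum of absolute differences: |5--8|=13 + |-3-5|=8 + |8-3|=5 + |-6-10|=16 = 42.

42


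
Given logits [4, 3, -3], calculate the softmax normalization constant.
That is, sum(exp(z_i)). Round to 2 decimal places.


Denom = e^4=54.5982 + e^3=20.0855 + e^-3=0.0498. Sum = 74.7335, which rounds to 74.73.

74.73


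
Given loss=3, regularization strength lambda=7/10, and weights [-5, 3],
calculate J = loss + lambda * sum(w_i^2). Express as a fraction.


L2 sq norm = sum(w^2) = 34. J = 3 + 7/10 * 34 = 134/5.

134/5


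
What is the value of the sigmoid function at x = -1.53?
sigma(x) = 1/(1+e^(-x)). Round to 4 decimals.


sigma(-1.53) = 1/(1+e^(1.53)) = 1/(1+4.618177) = 1/5.618177 = 0.1780.

0.1780


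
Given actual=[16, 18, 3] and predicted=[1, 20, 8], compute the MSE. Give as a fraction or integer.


MSE = (1/3) * ((16-1)^2=225 + (18-20)^2=4 + (3-8)^2=25). Sum = 254. MSE = 254/3.

254/3


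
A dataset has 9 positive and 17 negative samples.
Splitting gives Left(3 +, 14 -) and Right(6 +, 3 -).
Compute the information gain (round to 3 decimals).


H(parent) = 0.9306. H(left) = 0.6723, H(right) = 0.9183. Weighted = (17/26)*0.6723 + (9/26)*0.9183 = 0.7575. IG = 0.9306 - 0.7575 = 0.1731, which rounds to 0.173.

0.173


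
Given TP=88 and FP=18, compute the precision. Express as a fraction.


Precision = TP / (TP + FP) = 88 / 106 = 44/53.

44/53


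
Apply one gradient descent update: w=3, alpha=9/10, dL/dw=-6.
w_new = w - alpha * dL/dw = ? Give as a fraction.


w_new = 3 - 9/10 * -6 = 3 - -27/5 = 42/5.

42/5


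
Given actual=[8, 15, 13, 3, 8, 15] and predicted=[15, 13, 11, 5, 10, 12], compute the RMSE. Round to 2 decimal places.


MSE = 12.3333. RMSE = sqrt(12.3333) = 3.51.

3.51


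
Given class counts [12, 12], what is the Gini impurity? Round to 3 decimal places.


Total = 24. Proportions: 12/24, 12/24. sum(p_i^2) = 0.5000. Gini = 1 - 0.5000 = 0.5000, which rounds to 0.500.

0.500


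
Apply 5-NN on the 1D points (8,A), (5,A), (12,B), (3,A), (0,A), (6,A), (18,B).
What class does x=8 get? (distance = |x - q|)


Distances: |8-8|=0, |5-8|=3, |12-8|=4, |3-8|=5, |0-8|=8, |6-8|=2, |18-8|=10. 5 nearest: (8,A), (6,A), (5,A), (12,B), (3,A). Counts: {'A': 4, 'B': 1}. Majority class: A.

A


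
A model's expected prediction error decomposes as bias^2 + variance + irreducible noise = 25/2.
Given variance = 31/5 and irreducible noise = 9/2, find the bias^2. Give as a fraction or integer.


Total error = bias^2 + variance + irreducible noise. So bias^2 = 25/2 - 31/5 - 9/2 = 9/5.

9/5


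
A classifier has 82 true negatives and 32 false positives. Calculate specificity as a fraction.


Specificity = TN / (TN + FP) = 82 / 114 = 41/57.

41/57


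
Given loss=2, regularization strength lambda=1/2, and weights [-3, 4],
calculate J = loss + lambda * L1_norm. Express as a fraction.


L1 norm = sum(|w|) = 7. J = 2 + 1/2 * 7 = 11/2.

11/2


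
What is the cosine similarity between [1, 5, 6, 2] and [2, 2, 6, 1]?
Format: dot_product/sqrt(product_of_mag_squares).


dot = 50. |a|^2 = 66, |b|^2 = 45. cos = 50/sqrt(2970).

50/sqrt(2970)


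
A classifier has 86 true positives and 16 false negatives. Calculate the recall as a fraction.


Recall = TP / (TP + FN) = 86 / 102 = 43/51.

43/51


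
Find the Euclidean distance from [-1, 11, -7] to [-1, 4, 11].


d = sqrt(sum of squared differences). (-1--1)^2=0, (11-4)^2=49, (-7-11)^2=324. Sum = 373.

sqrt(373)


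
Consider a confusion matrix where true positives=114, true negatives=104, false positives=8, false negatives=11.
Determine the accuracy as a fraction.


Accuracy = (TP + TN) / (TP + TN + FP + FN) = (114 + 104) / 237 = 218/237.

218/237


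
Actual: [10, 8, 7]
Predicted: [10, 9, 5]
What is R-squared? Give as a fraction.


Mean(y) = 25/3. SS_res = 5. SS_tot = 14/3. R^2 = 1 - 5/(14/3) = -1/14.

-1/14


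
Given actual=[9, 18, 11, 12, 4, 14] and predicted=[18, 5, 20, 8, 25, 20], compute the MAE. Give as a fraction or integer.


MAE = (1/6) * (|9-18|=9 + |18-5|=13 + |11-20|=9 + |12-8|=4 + |4-25|=21 + |14-20|=6). Sum = 62. MAE = 31/3.

31/3


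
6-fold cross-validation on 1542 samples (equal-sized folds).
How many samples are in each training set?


Each validation fold has 1542/6 = 257 samples. Training set = 1542 - 257 = 1285.

1285


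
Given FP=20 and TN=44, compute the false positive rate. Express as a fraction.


FPR = FP / (FP + TN) = 20 / 64 = 5/16.

5/16


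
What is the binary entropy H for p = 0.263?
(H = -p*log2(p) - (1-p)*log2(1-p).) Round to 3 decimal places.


H = -0.263*log2(0.263) - 0.737*log2(0.737) = 0.831.

0.831


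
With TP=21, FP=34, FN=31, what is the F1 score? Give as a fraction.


Precision = 21/55 = 21/55. Recall = 21/52 = 21/52. F1 = 2*P*R/(P+R) = 42/107.

42/107


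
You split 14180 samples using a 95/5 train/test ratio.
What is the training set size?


Test set = 14180 * 5% = 709. Training set = 14180 - 709 = 13471.

13471


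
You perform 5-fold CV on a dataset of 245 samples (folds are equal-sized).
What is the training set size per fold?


Each validation fold has 245/5 = 49 samples. Training set = 245 - 49 = 196.

196


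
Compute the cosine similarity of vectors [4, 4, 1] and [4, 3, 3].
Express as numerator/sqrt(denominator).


dot = 31. |a|^2 = 33, |b|^2 = 34. cos = 31/sqrt(1122).

31/sqrt(1122)


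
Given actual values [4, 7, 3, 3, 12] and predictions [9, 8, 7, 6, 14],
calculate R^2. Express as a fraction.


Mean(y) = 29/5. SS_res = 55. SS_tot = 294/5. R^2 = 1 - 55/(294/5) = 19/294.

19/294


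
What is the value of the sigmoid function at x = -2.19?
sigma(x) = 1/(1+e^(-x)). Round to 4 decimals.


sigma(-2.19) = 1/(1+e^(2.19)) = 1/(1+8.935213) = 1/9.935213 = 0.1007.

0.1007


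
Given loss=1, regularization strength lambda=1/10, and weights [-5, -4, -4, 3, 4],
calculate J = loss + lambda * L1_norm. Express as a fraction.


L1 norm = sum(|w|) = 20. J = 1 + 1/10 * 20 = 3.

3


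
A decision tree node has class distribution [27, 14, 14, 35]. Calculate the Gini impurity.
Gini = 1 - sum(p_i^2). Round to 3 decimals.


Total = 90. Proportions: 27/90, 14/90, 14/90, 35/90. sum(p_i^2) = 0.2896. Gini = 1 - 0.2896 = 0.7104, which rounds to 0.710.

0.710


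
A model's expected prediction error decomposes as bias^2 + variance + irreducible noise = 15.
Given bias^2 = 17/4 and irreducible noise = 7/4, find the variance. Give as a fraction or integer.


Total error = bias^2 + variance + irreducible noise. So variance = 15 - 17/4 - 7/4 = 9.

9


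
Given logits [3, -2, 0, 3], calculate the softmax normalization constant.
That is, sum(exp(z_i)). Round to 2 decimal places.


Denom = e^3=20.0855 + e^-2=0.1353 + e^0=1.0000 + e^3=20.0855. Sum = 41.3063, which rounds to 41.31.

41.31


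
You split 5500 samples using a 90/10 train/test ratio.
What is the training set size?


Test set = 5500 * 10% = 550. Training set = 5500 - 550 = 4950.

4950


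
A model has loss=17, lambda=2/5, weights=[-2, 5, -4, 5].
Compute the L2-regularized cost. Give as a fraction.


L2 sq norm = sum(w^2) = 70. J = 17 + 2/5 * 70 = 45.

45


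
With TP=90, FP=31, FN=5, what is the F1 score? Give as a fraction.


Precision = 90/121 = 90/121. Recall = 90/95 = 18/19. F1 = 2*P*R/(P+R) = 5/6.

5/6


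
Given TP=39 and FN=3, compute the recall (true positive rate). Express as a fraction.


Recall = TP / (TP + FN) = 39 / 42 = 13/14.

13/14


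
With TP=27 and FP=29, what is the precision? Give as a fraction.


Precision = TP / (TP + FP) = 27 / 56 = 27/56.

27/56


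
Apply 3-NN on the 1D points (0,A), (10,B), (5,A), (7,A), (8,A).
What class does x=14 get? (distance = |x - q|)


Distances: |0-14|=14, |10-14|=4, |5-14|=9, |7-14|=7, |8-14|=6. 3 nearest: (10,B), (8,A), (7,A). Counts: {'B': 1, 'A': 2}. Majority class: A.

A


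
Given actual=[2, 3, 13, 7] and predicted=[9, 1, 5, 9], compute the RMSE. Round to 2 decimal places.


MSE = 30.2500. RMSE = sqrt(30.2500) = 5.50.

5.50


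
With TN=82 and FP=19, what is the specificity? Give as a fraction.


Specificity = TN / (TN + FP) = 82 / 101 = 82/101.

82/101


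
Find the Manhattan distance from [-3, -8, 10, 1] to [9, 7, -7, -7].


d = sum of absolute differences: |-3-9|=12 + |-8-7|=15 + |10--7|=17 + |1--7|=8 = 52.

52


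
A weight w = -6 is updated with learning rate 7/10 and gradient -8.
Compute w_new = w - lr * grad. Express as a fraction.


w_new = -6 - 7/10 * -8 = -6 - -28/5 = -2/5.

-2/5


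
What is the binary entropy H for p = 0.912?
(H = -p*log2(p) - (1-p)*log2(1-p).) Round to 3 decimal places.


H = -0.912*log2(0.912) - 0.088*log2(0.088) = 0.430.

0.430


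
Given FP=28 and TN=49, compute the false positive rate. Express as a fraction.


FPR = FP / (FP + TN) = 28 / 77 = 4/11.

4/11


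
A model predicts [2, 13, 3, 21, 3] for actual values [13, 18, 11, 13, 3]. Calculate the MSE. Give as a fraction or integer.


MSE = (1/5) * ((13-2)^2=121 + (18-13)^2=25 + (11-3)^2=64 + (13-21)^2=64 + (3-3)^2=0). Sum = 274. MSE = 274/5.

274/5


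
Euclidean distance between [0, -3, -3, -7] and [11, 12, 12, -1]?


d = sqrt(sum of squared differences). (0-11)^2=121, (-3-12)^2=225, (-3-12)^2=225, (-7--1)^2=36. Sum = 607.

sqrt(607)


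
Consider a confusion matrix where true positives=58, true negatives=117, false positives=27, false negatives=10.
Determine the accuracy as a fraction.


Accuracy = (TP + TN) / (TP + TN + FP + FN) = (58 + 117) / 212 = 175/212.

175/212


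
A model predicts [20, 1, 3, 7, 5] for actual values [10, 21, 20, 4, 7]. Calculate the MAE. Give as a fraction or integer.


MAE = (1/5) * (|10-20|=10 + |21-1|=20 + |20-3|=17 + |4-7|=3 + |7-5|=2). Sum = 52. MAE = 52/5.

52/5


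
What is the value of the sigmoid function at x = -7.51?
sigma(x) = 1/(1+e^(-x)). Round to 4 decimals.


sigma(-7.51) = 1/(1+e^(7.51)) = 1/(1+1826.213543) = 1/1827.213543 = 0.0005.

0.0005


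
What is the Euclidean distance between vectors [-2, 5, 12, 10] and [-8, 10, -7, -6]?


d = sqrt(sum of squared differences). (-2--8)^2=36, (5-10)^2=25, (12--7)^2=361, (10--6)^2=256. Sum = 678.

sqrt(678)


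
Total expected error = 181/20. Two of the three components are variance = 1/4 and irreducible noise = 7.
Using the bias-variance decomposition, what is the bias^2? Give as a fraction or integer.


Total error = bias^2 + variance + irreducible noise. So bias^2 = 181/20 - 1/4 - 7 = 9/5.

9/5


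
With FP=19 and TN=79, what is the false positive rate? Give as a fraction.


FPR = FP / (FP + TN) = 19 / 98 = 19/98.

19/98


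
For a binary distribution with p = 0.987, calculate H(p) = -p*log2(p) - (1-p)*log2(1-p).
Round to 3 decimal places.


H = -0.987*log2(0.987) - 0.013*log2(0.013) = 0.100.

0.100


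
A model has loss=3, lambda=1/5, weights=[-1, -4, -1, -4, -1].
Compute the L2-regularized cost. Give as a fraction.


L2 sq norm = sum(w^2) = 35. J = 3 + 1/5 * 35 = 10.

10


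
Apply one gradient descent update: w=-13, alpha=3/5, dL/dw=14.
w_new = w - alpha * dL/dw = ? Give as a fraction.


w_new = -13 - 3/5 * 14 = -13 - 42/5 = -107/5.

-107/5


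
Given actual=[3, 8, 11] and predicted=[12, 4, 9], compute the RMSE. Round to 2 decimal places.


MSE = 33.6667. RMSE = sqrt(33.6667) = 5.80.

5.80


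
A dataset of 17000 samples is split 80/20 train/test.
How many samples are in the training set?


Test set = 17000 * 20% = 3400. Training set = 17000 - 3400 = 13600.

13600


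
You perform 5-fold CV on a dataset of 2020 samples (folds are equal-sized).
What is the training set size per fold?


Each validation fold has 2020/5 = 404 samples. Training set = 2020 - 404 = 1616.

1616


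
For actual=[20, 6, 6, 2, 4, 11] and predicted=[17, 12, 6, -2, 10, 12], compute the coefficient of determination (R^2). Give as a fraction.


Mean(y) = 49/6. SS_res = 98. SS_tot = 1277/6. R^2 = 1 - 98/(1277/6) = 689/1277.

689/1277


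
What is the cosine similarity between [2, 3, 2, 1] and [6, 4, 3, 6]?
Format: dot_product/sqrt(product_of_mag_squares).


dot = 36. |a|^2 = 18, |b|^2 = 97. cos = 36/sqrt(1746).

36/sqrt(1746)


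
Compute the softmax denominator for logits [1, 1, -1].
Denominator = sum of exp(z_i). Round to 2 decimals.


Denom = e^1=2.7183 + e^1=2.7183 + e^-1=0.3679. Sum = 5.8045, which rounds to 5.80.

5.80


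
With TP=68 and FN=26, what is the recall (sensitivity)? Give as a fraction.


Recall = TP / (TP + FN) = 68 / 94 = 34/47.

34/47


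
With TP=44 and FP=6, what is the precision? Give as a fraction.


Precision = TP / (TP + FP) = 44 / 50 = 22/25.

22/25


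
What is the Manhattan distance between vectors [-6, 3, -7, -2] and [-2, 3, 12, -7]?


d = sum of absolute differences: |-6--2|=4 + |3-3|=0 + |-7-12|=19 + |-2--7|=5 = 28.

28


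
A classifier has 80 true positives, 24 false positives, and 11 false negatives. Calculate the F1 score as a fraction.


Precision = 80/104 = 10/13. Recall = 80/91 = 80/91. F1 = 2*P*R/(P+R) = 32/39.

32/39


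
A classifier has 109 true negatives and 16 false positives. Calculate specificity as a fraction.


Specificity = TN / (TN + FP) = 109 / 125 = 109/125.

109/125


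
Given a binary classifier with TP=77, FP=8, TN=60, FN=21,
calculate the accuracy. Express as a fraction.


Accuracy = (TP + TN) / (TP + TN + FP + FN) = (77 + 60) / 166 = 137/166.

137/166


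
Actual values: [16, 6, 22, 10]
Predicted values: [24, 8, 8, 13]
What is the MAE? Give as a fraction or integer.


MAE = (1/4) * (|16-24|=8 + |6-8|=2 + |22-8|=14 + |10-13|=3). Sum = 27. MAE = 27/4.

27/4


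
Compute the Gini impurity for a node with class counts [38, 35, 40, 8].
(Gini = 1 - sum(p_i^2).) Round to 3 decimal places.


Total = 121. Proportions: 38/121, 35/121, 40/121, 8/121. sum(p_i^2) = 0.2959. Gini = 1 - 0.2959 = 0.7041, which rounds to 0.704.

0.704


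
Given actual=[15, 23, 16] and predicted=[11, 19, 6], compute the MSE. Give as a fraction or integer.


MSE = (1/3) * ((15-11)^2=16 + (23-19)^2=16 + (16-6)^2=100). Sum = 132. MSE = 44.

44


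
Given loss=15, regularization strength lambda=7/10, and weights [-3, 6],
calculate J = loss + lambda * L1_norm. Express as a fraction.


L1 norm = sum(|w|) = 9. J = 15 + 7/10 * 9 = 213/10.

213/10


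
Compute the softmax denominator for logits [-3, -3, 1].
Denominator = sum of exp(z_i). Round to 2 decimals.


Denom = e^-3=0.0498 + e^-3=0.0498 + e^1=2.7183. Sum = 2.8179, which rounds to 2.82.

2.82


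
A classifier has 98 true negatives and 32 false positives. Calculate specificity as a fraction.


Specificity = TN / (TN + FP) = 98 / 130 = 49/65.

49/65


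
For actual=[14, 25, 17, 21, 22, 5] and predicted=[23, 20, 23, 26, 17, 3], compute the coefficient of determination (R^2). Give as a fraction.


Mean(y) = 52/3. SS_res = 196. SS_tot = 772/3. R^2 = 1 - 196/(772/3) = 46/193.

46/193


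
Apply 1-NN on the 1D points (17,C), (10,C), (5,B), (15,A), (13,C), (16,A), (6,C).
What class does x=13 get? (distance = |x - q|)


Distances: |17-13|=4, |10-13|=3, |5-13|=8, |15-13|=2, |13-13|=0, |16-13|=3, |6-13|=7. 1 nearest: (13,C). Counts: {'C': 1}. Majority class: C.

C


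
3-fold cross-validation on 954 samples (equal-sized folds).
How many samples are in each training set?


Each validation fold has 954/3 = 318 samples. Training set = 954 - 318 = 636.

636


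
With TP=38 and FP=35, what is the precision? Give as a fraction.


Precision = TP / (TP + FP) = 38 / 73 = 38/73.

38/73


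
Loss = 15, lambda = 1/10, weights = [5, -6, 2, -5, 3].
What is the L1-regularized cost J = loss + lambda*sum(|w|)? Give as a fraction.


L1 norm = sum(|w|) = 21. J = 15 + 1/10 * 21 = 171/10.

171/10


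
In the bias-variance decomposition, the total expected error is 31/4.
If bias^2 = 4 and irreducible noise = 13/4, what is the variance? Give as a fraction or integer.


Total error = bias^2 + variance + irreducible noise. So variance = 31/4 - 4 - 13/4 = 1/2.

1/2


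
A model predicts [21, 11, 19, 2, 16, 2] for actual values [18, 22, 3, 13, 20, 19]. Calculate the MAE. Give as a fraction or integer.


MAE = (1/6) * (|18-21|=3 + |22-11|=11 + |3-19|=16 + |13-2|=11 + |20-16|=4 + |19-2|=17). Sum = 62. MAE = 31/3.

31/3


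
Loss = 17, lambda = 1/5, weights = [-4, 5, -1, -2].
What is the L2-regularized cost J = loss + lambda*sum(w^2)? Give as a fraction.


L2 sq norm = sum(w^2) = 46. J = 17 + 1/5 * 46 = 131/5.

131/5


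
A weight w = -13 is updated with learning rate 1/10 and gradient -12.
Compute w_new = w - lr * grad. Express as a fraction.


w_new = -13 - 1/10 * -12 = -13 - -6/5 = -59/5.

-59/5


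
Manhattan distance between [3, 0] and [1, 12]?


d = sum of absolute differences: |3-1|=2 + |0-12|=12 = 14.

14


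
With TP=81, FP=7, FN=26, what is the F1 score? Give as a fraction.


Precision = 81/88 = 81/88. Recall = 81/107 = 81/107. F1 = 2*P*R/(P+R) = 54/65.

54/65


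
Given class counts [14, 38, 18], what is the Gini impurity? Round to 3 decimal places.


Total = 70. Proportions: 14/70, 38/70, 18/70. sum(p_i^2) = 0.4008. Gini = 1 - 0.4008 = 0.5992, which rounds to 0.599.

0.599


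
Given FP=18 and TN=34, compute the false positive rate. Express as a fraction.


FPR = FP / (FP + TN) = 18 / 52 = 9/26.

9/26


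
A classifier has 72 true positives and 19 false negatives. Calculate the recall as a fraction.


Recall = TP / (TP + FN) = 72 / 91 = 72/91.

72/91


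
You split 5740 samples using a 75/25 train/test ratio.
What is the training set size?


Test set = 5740 * 25% = 1435. Training set = 5740 - 1435 = 4305.

4305


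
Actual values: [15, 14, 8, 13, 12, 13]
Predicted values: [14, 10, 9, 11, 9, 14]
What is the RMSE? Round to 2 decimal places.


MSE = 5.3333. RMSE = sqrt(5.3333) = 2.31.

2.31


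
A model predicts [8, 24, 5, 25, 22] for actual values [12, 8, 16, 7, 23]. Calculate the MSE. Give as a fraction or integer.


MSE = (1/5) * ((12-8)^2=16 + (8-24)^2=256 + (16-5)^2=121 + (7-25)^2=324 + (23-22)^2=1). Sum = 718. MSE = 718/5.

718/5


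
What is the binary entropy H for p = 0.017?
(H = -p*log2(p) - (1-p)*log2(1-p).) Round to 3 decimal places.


H = -0.017*log2(0.017) - 0.983*log2(0.983) = 0.124.

0.124


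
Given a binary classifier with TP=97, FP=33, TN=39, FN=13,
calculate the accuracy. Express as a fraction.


Accuracy = (TP + TN) / (TP + TN + FP + FN) = (97 + 39) / 182 = 68/91.

68/91


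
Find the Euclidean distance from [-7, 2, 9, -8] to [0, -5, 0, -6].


d = sqrt(sum of squared differences). (-7-0)^2=49, (2--5)^2=49, (9-0)^2=81, (-8--6)^2=4. Sum = 183.

sqrt(183)


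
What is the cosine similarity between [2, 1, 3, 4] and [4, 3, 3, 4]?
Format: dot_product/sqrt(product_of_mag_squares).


dot = 36. |a|^2 = 30, |b|^2 = 50. cos = 36/sqrt(1500).

36/sqrt(1500)


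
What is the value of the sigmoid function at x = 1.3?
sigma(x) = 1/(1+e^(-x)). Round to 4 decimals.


sigma(1.3) = 1/(1+e^(-1.3)) = 1/(1+0.272532) = 1/1.272532 = 0.7858.

0.7858


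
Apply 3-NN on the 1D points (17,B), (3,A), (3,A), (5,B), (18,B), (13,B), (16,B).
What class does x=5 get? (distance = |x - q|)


Distances: |17-5|=12, |3-5|=2, |3-5|=2, |5-5|=0, |18-5|=13, |13-5|=8, |16-5|=11. 3 nearest: (5,B), (3,A), (3,A). Counts: {'B': 1, 'A': 2}. Majority class: A.

A


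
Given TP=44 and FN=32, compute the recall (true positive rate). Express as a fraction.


Recall = TP / (TP + FN) = 44 / 76 = 11/19.

11/19


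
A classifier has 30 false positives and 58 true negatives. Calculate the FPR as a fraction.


FPR = FP / (FP + TN) = 30 / 88 = 15/44.

15/44


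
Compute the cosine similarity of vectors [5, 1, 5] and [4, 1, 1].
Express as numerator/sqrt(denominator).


dot = 26. |a|^2 = 51, |b|^2 = 18. cos = 26/sqrt(918).

26/sqrt(918)


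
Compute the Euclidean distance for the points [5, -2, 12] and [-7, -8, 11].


d = sqrt(sum of squared differences). (5--7)^2=144, (-2--8)^2=36, (12-11)^2=1. Sum = 181.

sqrt(181)


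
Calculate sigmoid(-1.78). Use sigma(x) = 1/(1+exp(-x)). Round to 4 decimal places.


sigma(-1.78) = 1/(1+e^(1.78)) = 1/(1+5.929856) = 1/6.929856 = 0.1443.

0.1443


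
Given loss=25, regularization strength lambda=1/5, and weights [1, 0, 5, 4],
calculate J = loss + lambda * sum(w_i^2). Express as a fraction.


L2 sq norm = sum(w^2) = 42. J = 25 + 1/5 * 42 = 167/5.

167/5


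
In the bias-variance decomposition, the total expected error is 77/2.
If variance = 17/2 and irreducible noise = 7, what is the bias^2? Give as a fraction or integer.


Total error = bias^2 + variance + irreducible noise. So bias^2 = 77/2 - 17/2 - 7 = 23.

23


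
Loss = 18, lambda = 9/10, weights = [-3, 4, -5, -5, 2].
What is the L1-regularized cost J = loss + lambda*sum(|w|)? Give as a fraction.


L1 norm = sum(|w|) = 19. J = 18 + 9/10 * 19 = 351/10.

351/10


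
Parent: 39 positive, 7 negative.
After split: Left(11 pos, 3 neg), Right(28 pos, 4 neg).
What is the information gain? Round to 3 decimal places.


H(parent) = 0.6153. H(left) = 0.7496, H(right) = 0.5436. Weighted = (14/46)*0.7496 + (32/46)*0.5436 = 0.6063. IG = 0.6153 - 0.6063 = 0.0090, which rounds to 0.009.

0.009


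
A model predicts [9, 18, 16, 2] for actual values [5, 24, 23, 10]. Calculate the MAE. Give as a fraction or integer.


MAE = (1/4) * (|5-9|=4 + |24-18|=6 + |23-16|=7 + |10-2|=8). Sum = 25. MAE = 25/4.

25/4


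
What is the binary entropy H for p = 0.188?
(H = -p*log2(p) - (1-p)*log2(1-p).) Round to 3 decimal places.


H = -0.188*log2(0.188) - 0.812*log2(0.812) = 0.697.

0.697


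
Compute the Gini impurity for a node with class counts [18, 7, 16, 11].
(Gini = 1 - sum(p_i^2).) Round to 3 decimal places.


Total = 52. Proportions: 18/52, 7/52, 16/52, 11/52. sum(p_i^2) = 0.2774. Gini = 1 - 0.2774 = 0.7226, which rounds to 0.723.

0.723


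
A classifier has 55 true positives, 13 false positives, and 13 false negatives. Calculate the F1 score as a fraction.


Precision = 55/68 = 55/68. Recall = 55/68 = 55/68. F1 = 2*P*R/(P+R) = 55/68.

55/68


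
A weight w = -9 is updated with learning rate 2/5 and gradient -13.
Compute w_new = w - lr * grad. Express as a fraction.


w_new = -9 - 2/5 * -13 = -9 - -26/5 = -19/5.

-19/5


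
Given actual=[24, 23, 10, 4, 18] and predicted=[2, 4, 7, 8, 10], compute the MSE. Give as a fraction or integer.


MSE = (1/5) * ((24-2)^2=484 + (23-4)^2=361 + (10-7)^2=9 + (4-8)^2=16 + (18-10)^2=64). Sum = 934. MSE = 934/5.

934/5


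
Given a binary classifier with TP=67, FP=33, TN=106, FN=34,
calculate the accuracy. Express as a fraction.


Accuracy = (TP + TN) / (TP + TN + FP + FN) = (67 + 106) / 240 = 173/240.

173/240


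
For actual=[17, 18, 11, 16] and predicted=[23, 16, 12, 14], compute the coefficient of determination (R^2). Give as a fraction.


Mean(y) = 31/2. SS_res = 45. SS_tot = 29. R^2 = 1 - 45/(29) = -16/29.

-16/29


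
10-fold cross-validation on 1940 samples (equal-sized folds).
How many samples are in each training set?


Each validation fold has 1940/10 = 194 samples. Training set = 1940 - 194 = 1746.

1746


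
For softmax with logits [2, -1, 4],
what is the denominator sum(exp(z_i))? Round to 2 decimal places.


Denom = e^2=7.3891 + e^-1=0.3679 + e^4=54.5982. Sum = 62.3552, which rounds to 62.36.

62.36


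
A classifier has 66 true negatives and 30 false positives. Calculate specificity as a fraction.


Specificity = TN / (TN + FP) = 66 / 96 = 11/16.

11/16


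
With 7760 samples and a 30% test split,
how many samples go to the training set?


Test set = 7760 * 30% = 2328. Training set = 7760 - 2328 = 5432.

5432


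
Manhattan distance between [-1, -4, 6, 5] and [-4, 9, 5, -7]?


d = sum of absolute differences: |-1--4|=3 + |-4-9|=13 + |6-5|=1 + |5--7|=12 = 29.

29


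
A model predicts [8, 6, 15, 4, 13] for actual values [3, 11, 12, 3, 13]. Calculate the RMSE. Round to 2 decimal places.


MSE = 12.0000. RMSE = sqrt(12.0000) = 3.46.

3.46


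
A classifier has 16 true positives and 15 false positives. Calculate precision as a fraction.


Precision = TP / (TP + FP) = 16 / 31 = 16/31.

16/31


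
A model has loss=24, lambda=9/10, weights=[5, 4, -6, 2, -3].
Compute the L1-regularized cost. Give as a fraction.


L1 norm = sum(|w|) = 20. J = 24 + 9/10 * 20 = 42.

42


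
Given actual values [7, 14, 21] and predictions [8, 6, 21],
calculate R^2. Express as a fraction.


Mean(y) = 14. SS_res = 65. SS_tot = 98. R^2 = 1 - 65/(98) = 33/98.

33/98


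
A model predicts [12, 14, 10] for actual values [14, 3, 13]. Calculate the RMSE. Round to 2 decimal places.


MSE = 44.6667. RMSE = sqrt(44.6667) = 6.68.

6.68


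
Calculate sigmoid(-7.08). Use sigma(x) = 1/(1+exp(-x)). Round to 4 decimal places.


sigma(-7.08) = 1/(1+e^(7.08)) = 1/(1+1187.968519) = 1/1188.968519 = 0.0008.

0.0008


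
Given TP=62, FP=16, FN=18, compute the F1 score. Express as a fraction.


Precision = 62/78 = 31/39. Recall = 62/80 = 31/40. F1 = 2*P*R/(P+R) = 62/79.

62/79


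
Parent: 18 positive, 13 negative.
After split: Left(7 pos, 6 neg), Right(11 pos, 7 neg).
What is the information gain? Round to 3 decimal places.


H(parent) = 0.9812. H(left) = 0.9957, H(right) = 0.9641. Weighted = (13/31)*0.9957 + (18/31)*0.9641 = 0.9774. IG = 0.9812 - 0.9774 = 0.0038, which rounds to 0.004.

0.004


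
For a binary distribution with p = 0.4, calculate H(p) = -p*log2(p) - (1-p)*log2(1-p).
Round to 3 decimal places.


H = -0.4*log2(0.4) - 0.6*log2(0.6) = 0.971.

0.971


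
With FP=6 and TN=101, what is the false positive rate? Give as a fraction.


FPR = FP / (FP + TN) = 6 / 107 = 6/107.

6/107


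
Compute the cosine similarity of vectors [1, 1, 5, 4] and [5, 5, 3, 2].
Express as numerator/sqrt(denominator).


dot = 33. |a|^2 = 43, |b|^2 = 63. cos = 33/sqrt(2709).

33/sqrt(2709)


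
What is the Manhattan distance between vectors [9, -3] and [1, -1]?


d = sum of absolute differences: |9-1|=8 + |-3--1|=2 = 10.

10


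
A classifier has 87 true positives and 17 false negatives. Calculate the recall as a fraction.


Recall = TP / (TP + FN) = 87 / 104 = 87/104.

87/104


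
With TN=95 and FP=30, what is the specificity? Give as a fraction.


Specificity = TN / (TN + FP) = 95 / 125 = 19/25.

19/25


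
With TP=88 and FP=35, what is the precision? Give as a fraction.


Precision = TP / (TP + FP) = 88 / 123 = 88/123.

88/123


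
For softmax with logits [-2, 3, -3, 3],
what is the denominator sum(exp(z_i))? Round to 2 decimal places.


Denom = e^-2=0.1353 + e^3=20.0855 + e^-3=0.0498 + e^3=20.0855. Sum = 40.3561, which rounds to 40.36.

40.36


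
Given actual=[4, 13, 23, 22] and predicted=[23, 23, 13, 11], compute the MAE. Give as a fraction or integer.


MAE = (1/4) * (|4-23|=19 + |13-23|=10 + |23-13|=10 + |22-11|=11). Sum = 50. MAE = 25/2.

25/2


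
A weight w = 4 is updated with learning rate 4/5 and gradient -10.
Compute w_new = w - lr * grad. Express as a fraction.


w_new = 4 - 4/5 * -10 = 4 - -8 = 12.

12


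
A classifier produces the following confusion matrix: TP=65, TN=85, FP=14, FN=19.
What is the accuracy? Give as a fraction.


Accuracy = (TP + TN) / (TP + TN + FP + FN) = (65 + 85) / 183 = 50/61.

50/61
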